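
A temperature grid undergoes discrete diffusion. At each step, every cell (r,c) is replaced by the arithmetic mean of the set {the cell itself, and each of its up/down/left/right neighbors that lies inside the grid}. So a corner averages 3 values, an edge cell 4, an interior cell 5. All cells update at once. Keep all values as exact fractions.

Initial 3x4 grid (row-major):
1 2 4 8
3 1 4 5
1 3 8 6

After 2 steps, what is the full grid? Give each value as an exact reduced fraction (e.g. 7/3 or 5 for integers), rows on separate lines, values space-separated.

Answer: 11/6 111/40 497/120 191/36
253/120 11/4 9/2 443/80
85/36 403/120 577/120 52/9

Derivation:
After step 1:
  2 2 9/2 17/3
  3/2 13/5 22/5 23/4
  7/3 13/4 21/4 19/3
After step 2:
  11/6 111/40 497/120 191/36
  253/120 11/4 9/2 443/80
  85/36 403/120 577/120 52/9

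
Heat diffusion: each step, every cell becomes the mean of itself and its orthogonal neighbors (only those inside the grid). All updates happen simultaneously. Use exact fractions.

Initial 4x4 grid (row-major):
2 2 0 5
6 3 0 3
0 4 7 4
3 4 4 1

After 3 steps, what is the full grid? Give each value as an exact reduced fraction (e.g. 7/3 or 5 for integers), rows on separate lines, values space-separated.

After step 1:
  10/3 7/4 7/4 8/3
  11/4 3 13/5 3
  13/4 18/5 19/5 15/4
  7/3 15/4 4 3
After step 2:
  47/18 59/24 263/120 89/36
  37/12 137/50 283/100 721/240
  179/60 87/25 71/20 271/80
  28/9 821/240 291/80 43/12
After step 3:
  587/216 9001/3600 8957/3600 5521/2160
  2569/900 1751/600 17179/6000 21049/7200
  712/225 19409/6000 3377/1000 541/160
  6851/2160 24569/7200 1703/480 1273/360

Answer: 587/216 9001/3600 8957/3600 5521/2160
2569/900 1751/600 17179/6000 21049/7200
712/225 19409/6000 3377/1000 541/160
6851/2160 24569/7200 1703/480 1273/360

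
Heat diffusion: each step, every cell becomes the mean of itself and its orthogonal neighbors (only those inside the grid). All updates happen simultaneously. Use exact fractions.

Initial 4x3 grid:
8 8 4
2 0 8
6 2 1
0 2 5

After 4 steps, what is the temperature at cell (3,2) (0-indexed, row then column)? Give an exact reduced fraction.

Answer: 384629/129600

Derivation:
Step 1: cell (3,2) = 8/3
Step 2: cell (3,2) = 107/36
Step 3: cell (3,2) = 3041/1080
Step 4: cell (3,2) = 384629/129600
Full grid after step 4:
  6089/1350 1010509/216000 297397/64800
  144079/36000 715177/180000 891349/216000
  340397/108000 1176079/360000 714169/216000
  363479/129600 2402291/864000 384629/129600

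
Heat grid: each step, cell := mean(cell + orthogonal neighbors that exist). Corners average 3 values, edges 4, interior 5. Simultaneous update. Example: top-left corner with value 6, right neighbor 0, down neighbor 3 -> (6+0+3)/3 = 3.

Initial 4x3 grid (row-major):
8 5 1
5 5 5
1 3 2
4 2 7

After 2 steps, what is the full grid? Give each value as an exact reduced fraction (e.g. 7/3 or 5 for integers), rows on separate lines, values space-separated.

Answer: 31/6 1141/240 35/9
93/20 399/100 473/120
97/30 187/50 413/120
115/36 63/20 143/36

Derivation:
After step 1:
  6 19/4 11/3
  19/4 23/5 13/4
  13/4 13/5 17/4
  7/3 4 11/3
After step 2:
  31/6 1141/240 35/9
  93/20 399/100 473/120
  97/30 187/50 413/120
  115/36 63/20 143/36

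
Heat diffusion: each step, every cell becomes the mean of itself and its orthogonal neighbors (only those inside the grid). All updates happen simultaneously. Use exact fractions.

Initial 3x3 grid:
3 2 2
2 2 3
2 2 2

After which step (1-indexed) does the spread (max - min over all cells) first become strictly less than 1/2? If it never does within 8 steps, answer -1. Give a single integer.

Step 1: max=7/3, min=2, spread=1/3
  -> spread < 1/2 first at step 1
Step 2: max=547/240, min=25/12, spread=47/240
Step 3: max=2461/1080, min=171/80, spread=61/432
Step 4: max=146237/64800, min=93233/43200, spread=511/5184
Step 5: max=8735089/3888000, min=5643851/2592000, spread=4309/62208
Step 6: max=521543633/233280000, min=113378099/51840000, spread=36295/746496
Step 7: max=31202643901/13996800000, min=20483249059/9331200000, spread=305773/8957952
Step 8: max=1867713511397/839808000000, min=1231725929473/559872000000, spread=2575951/107495424

Answer: 1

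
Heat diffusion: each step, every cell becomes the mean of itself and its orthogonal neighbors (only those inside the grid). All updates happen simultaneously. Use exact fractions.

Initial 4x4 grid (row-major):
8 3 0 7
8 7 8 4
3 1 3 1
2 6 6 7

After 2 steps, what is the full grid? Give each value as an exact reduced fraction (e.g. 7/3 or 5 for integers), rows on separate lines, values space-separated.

After step 1:
  19/3 9/2 9/2 11/3
  13/2 27/5 22/5 5
  7/2 4 19/5 15/4
  11/3 15/4 11/2 14/3
After step 2:
  52/9 311/60 64/15 79/18
  163/30 124/25 231/50 1009/240
  53/12 409/100 429/100 1033/240
  131/36 203/48 1063/240 167/36

Answer: 52/9 311/60 64/15 79/18
163/30 124/25 231/50 1009/240
53/12 409/100 429/100 1033/240
131/36 203/48 1063/240 167/36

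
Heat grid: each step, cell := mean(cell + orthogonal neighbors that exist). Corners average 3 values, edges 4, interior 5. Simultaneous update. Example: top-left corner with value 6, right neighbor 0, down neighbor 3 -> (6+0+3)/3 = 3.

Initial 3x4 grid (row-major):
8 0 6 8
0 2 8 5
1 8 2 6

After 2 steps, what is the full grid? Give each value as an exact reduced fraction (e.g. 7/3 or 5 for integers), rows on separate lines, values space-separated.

Answer: 113/36 473/120 613/120 223/36
721/240 91/25 529/100 1321/240
3 317/80 1091/240 205/36

Derivation:
After step 1:
  8/3 4 11/2 19/3
  11/4 18/5 23/5 27/4
  3 13/4 6 13/3
After step 2:
  113/36 473/120 613/120 223/36
  721/240 91/25 529/100 1321/240
  3 317/80 1091/240 205/36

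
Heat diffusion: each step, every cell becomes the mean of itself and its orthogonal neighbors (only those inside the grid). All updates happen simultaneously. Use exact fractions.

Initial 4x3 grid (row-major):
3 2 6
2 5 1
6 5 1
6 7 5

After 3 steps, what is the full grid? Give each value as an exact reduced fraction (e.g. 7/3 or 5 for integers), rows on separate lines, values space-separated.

After step 1:
  7/3 4 3
  4 3 13/4
  19/4 24/5 3
  19/3 23/4 13/3
After step 2:
  31/9 37/12 41/12
  169/48 381/100 49/16
  1193/240 213/50 923/240
  101/18 1273/240 157/36
After step 3:
  1447/432 12379/3600 51/16
  28343/7200 5321/1500 2827/800
  33053/7200 26629/6000 27953/7200
  5719/1080 70331/14400 608/135

Answer: 1447/432 12379/3600 51/16
28343/7200 5321/1500 2827/800
33053/7200 26629/6000 27953/7200
5719/1080 70331/14400 608/135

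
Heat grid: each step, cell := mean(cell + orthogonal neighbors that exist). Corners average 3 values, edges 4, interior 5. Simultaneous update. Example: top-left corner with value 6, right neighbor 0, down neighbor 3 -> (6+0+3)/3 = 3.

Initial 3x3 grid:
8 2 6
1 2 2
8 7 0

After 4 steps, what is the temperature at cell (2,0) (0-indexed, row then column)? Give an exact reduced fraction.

Answer: 133999/32400

Derivation:
Step 1: cell (2,0) = 16/3
Step 2: cell (2,0) = 43/9
Step 3: cell (2,0) = 2297/540
Step 4: cell (2,0) = 133999/32400
Full grid after step 4:
  519371/129600 530347/144000 112549/32400
  1162819/288000 85099/22500 1472041/432000
  133999/32400 3270707/864000 152407/43200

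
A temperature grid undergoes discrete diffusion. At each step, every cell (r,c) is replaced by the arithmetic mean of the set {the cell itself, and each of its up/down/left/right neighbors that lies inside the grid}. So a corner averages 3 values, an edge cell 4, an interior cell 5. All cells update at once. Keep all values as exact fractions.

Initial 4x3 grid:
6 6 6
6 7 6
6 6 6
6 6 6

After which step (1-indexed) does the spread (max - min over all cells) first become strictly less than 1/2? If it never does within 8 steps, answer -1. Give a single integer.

Step 1: max=25/4, min=6, spread=1/4
  -> spread < 1/2 first at step 1
Step 2: max=623/100, min=6, spread=23/100
Step 3: max=29611/4800, min=2413/400, spread=131/960
Step 4: max=265751/43200, min=43591/7200, spread=841/8640
Step 5: max=106222051/17280000, min=8733373/1440000, spread=56863/691200
Step 6: max=954654341/155520000, min=78749543/12960000, spread=386393/6220800
Step 7: max=381641723131/62208000000, min=31524358813/5184000000, spread=26795339/497664000
Step 8: max=22878695714129/3732480000000, min=1893326149667/311040000000, spread=254051069/5971968000

Answer: 1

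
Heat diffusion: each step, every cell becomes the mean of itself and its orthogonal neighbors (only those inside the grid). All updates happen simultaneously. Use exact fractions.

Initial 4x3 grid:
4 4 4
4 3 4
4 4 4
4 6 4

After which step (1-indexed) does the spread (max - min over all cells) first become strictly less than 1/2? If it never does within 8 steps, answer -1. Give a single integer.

Answer: 3

Derivation:
Step 1: max=14/3, min=15/4, spread=11/12
Step 2: max=541/120, min=23/6, spread=27/40
Step 3: max=9397/2160, min=3697/960, spread=863/1728
  -> spread < 1/2 first at step 3
Step 4: max=371537/86400, min=223379/57600, spread=72937/172800
Step 5: max=22020091/5184000, min=13481689/3456000, spread=719023/2073600
Step 6: max=1311243449/311040000, min=813813131/207360000, spread=36209501/124416000
Step 7: max=78157856611/18662400000, min=49104452449/12441600000, spread=72018847/298598400
Step 8: max=4665960239249/1119744000000, min=2960308049891/746496000000, spread=18039853153/89579520000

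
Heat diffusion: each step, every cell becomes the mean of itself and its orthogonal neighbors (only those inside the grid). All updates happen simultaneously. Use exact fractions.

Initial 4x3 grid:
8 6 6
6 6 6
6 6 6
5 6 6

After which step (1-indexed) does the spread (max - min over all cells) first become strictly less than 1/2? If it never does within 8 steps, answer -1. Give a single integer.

Step 1: max=20/3, min=17/3, spread=1
Step 2: max=59/9, min=103/18, spread=5/6
Step 3: max=2747/432, min=16843/2880, spread=4411/8640
Step 4: max=40831/6480, min=152563/25920, spread=3587/8640
  -> spread < 1/2 first at step 4
Step 5: max=4848667/777600, min=61356211/10368000, spread=9878047/31104000
Step 6: max=289421783/46656000, min=184959167/31104000, spread=4793213/18662400
Step 7: max=17281007257/2799360000, min=222602084011/37324800000, spread=23434038247/111974400000
Step 8: max=1033576922963/167961600000, min=669781885567/111974400000, spread=2312327569/13436928000

Answer: 4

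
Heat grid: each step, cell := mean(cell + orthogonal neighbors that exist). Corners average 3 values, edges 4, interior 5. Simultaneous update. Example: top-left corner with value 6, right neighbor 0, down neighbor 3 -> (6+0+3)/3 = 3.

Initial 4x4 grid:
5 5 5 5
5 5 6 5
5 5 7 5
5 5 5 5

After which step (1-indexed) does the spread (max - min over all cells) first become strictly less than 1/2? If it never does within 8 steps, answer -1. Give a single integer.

Answer: 3

Derivation:
Step 1: max=28/5, min=5, spread=3/5
Step 2: max=138/25, min=5, spread=13/25
Step 3: max=12917/2400, min=1213/240, spread=787/2400
  -> spread < 1/2 first at step 3
Step 4: max=115457/21600, min=36703/7200, spread=1337/5400
Step 5: max=11520593/2160000, min=1106317/216000, spread=457423/2160000
Step 6: max=103426733/19440000, min=6668471/1296000, spread=849917/4860000
Step 7: max=3094592027/583200000, min=1003026133/194400000, spread=21378407/145800000
Step 8: max=92666645837/17496000000, min=30168785683/5832000000, spread=540072197/4374000000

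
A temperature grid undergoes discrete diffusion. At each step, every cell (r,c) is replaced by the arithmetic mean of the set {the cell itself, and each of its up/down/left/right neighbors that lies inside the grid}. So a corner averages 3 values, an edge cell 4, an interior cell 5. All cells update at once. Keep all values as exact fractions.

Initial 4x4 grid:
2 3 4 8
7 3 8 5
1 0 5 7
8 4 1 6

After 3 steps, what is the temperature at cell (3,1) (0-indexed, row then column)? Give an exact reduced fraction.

Step 1: cell (3,1) = 13/4
Step 2: cell (3,1) = 851/240
Step 3: cell (3,1) = 5431/1440
Full grid after step 3:
  691/180 9671/2400 36829/7200 1213/216
  2887/800 2059/500 2863/600 40729/7200
  5371/1440 11197/3000 6787/1500 36673/7200
  3943/1080 5431/1440 30043/7200 2563/540

Answer: 5431/1440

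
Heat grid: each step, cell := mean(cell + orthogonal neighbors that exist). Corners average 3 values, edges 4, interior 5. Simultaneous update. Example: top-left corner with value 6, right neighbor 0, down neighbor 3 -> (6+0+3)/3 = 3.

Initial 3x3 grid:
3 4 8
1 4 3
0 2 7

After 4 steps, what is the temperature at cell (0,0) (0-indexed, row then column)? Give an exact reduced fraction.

Step 1: cell (0,0) = 8/3
Step 2: cell (0,0) = 113/36
Step 3: cell (0,0) = 6523/2160
Step 4: cell (0,0) = 418661/129600
Full grid after step 4:
  418661/129600 3170737/864000 182237/43200
  616903/216000 630847/180000 190159/48000
  118937/43200 100981/32000 54229/14400

Answer: 418661/129600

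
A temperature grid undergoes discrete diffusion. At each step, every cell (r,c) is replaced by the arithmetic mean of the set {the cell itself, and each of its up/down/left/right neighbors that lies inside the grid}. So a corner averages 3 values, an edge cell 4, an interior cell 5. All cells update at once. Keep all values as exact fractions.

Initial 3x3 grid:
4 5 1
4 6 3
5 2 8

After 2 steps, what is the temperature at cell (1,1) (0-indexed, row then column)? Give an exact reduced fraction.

Step 1: cell (1,1) = 4
Step 2: cell (1,1) = 9/2
Full grid after step 2:
  157/36 23/6 23/6
  67/16 9/2 95/24
  41/9 69/16 169/36

Answer: 9/2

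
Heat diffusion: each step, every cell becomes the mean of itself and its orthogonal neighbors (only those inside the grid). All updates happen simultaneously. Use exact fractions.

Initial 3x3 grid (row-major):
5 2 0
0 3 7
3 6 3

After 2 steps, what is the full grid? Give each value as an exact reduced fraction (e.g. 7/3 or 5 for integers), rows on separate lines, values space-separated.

After step 1:
  7/3 5/2 3
  11/4 18/5 13/4
  3 15/4 16/3
After step 2:
  91/36 343/120 35/12
  701/240 317/100 911/240
  19/6 941/240 37/9

Answer: 91/36 343/120 35/12
701/240 317/100 911/240
19/6 941/240 37/9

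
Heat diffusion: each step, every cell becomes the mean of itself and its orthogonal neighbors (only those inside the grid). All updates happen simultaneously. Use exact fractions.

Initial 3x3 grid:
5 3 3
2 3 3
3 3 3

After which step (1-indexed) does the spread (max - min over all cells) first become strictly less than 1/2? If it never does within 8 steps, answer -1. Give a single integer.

Step 1: max=7/2, min=8/3, spread=5/6
Step 2: max=121/36, min=43/15, spread=89/180
  -> spread < 1/2 first at step 2
Step 3: max=23033/7200, min=529/180, spread=1873/7200
Step 4: max=409981/129600, min=160597/54000, spread=122741/648000
Step 5: max=80846897/25920000, min=215879/72000, spread=3130457/25920000
Step 6: max=1448867029/466560000, min=146832637/48600000, spread=196368569/2332800000
Step 7: max=86470070063/27993600000, min=7069499849/2332800000, spread=523543/8957952
Step 8: max=5176132378861/1679616000000, min=70933568413/23328000000, spread=4410589/107495424

Answer: 2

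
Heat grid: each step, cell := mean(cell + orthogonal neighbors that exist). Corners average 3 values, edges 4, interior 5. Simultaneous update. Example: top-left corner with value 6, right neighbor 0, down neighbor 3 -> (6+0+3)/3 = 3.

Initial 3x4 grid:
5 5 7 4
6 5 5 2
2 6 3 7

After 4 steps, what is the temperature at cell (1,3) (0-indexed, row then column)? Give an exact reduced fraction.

Answer: 1982677/432000

Derivation:
Step 1: cell (1,3) = 9/2
Step 2: cell (1,3) = 517/120
Step 3: cell (1,3) = 33383/7200
Step 4: cell (1,3) = 1982677/432000
Full grid after step 4:
  40471/8100 1087211/216000 1041611/216000 153739/32400
  236053/48000 288911/60000 862133/180000 1982677/432000
  38171/8100 1026211/216000 331037/72000 5507/1200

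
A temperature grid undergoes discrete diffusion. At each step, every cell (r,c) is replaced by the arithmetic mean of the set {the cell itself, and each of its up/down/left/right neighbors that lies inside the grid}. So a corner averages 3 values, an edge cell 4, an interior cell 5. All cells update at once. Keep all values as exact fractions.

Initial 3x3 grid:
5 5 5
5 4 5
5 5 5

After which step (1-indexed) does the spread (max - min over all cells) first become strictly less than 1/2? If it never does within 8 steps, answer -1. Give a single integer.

Answer: 1

Derivation:
Step 1: max=5, min=19/4, spread=1/4
  -> spread < 1/2 first at step 1
Step 2: max=391/80, min=119/25, spread=51/400
Step 3: max=1753/360, min=23177/4800, spread=589/14400
Step 4: max=1398919/288000, min=145057/30000, spread=31859/1440000
Step 5: max=8735279/1800000, min=83708393/17280000, spread=751427/86400000
Step 6: max=5028936871/1036800000, min=523365313/108000000, spread=23149331/5184000000
Step 7: max=31425068111/6480000000, min=301557345737/62208000000, spread=616540643/311040000000
Step 8: max=18098467991239/3732480000000, min=1884887546017/388800000000, spread=17737747379/18662400000000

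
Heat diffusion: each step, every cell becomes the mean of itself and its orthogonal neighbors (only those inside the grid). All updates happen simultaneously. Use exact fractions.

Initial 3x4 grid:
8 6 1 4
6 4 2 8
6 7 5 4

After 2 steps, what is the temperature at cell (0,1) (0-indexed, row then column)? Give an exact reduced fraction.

Step 1: cell (0,1) = 19/4
Step 2: cell (0,1) = 59/12
Full grid after step 2:
  209/36 59/12 49/12 145/36
  6 101/20 17/4 37/8
  107/18 16/3 59/12 44/9

Answer: 59/12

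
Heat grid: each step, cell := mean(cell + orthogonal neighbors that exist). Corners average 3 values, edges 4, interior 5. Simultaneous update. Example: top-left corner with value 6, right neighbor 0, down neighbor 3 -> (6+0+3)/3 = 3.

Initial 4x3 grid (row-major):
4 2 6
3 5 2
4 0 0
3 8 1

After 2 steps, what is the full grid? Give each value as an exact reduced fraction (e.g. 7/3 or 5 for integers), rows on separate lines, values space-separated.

Answer: 15/4 779/240 65/18
119/40 173/50 73/30
149/40 241/100 13/5
7/2 18/5 9/4

Derivation:
After step 1:
  3 17/4 10/3
  4 12/5 13/4
  5/2 17/5 3/4
  5 3 3
After step 2:
  15/4 779/240 65/18
  119/40 173/50 73/30
  149/40 241/100 13/5
  7/2 18/5 9/4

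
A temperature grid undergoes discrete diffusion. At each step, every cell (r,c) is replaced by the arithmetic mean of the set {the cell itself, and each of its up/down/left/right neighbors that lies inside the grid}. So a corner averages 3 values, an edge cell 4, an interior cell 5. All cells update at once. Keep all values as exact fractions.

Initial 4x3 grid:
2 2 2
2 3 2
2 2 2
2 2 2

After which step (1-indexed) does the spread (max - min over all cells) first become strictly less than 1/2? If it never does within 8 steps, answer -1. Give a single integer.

Answer: 1

Derivation:
Step 1: max=9/4, min=2, spread=1/4
  -> spread < 1/2 first at step 1
Step 2: max=223/100, min=2, spread=23/100
Step 3: max=10411/4800, min=813/400, spread=131/960
Step 4: max=92951/43200, min=14791/7200, spread=841/8640
Step 5: max=37102051/17280000, min=2973373/1440000, spread=56863/691200
Step 6: max=332574341/155520000, min=26909543/12960000, spread=386393/6220800
Step 7: max=132809723131/62208000000, min=10788358813/5184000000, spread=26795339/497664000
Step 8: max=7948775714129/3732480000000, min=649166149667/311040000000, spread=254051069/5971968000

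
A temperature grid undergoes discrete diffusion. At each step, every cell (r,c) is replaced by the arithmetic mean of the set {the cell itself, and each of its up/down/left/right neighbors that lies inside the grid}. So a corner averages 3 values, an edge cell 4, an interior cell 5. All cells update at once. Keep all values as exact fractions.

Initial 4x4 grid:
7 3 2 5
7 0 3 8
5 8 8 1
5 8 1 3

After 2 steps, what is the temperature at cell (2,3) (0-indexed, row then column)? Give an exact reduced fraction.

Answer: 907/240

Derivation:
Step 1: cell (2,3) = 5
Step 2: cell (2,3) = 907/240
Full grid after step 2:
  161/36 967/240 309/80 25/6
  313/60 439/100 201/50 369/80
  57/10 519/100 121/25 907/240
  71/12 223/40 491/120 35/9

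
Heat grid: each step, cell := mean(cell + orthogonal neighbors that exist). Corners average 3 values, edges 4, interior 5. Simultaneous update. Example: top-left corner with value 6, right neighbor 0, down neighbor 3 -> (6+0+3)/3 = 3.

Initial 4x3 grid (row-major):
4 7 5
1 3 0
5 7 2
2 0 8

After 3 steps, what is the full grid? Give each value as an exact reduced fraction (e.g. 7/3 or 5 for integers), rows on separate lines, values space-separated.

Answer: 313/80 1227/320 457/120
43/12 747/200 341/96
2543/720 517/150 5311/1440
7169/2160 10489/2880 479/135

Derivation:
After step 1:
  4 19/4 4
  13/4 18/5 5/2
  15/4 17/5 17/4
  7/3 17/4 10/3
After step 2:
  4 327/80 15/4
  73/20 7/2 287/80
  191/60 77/20 809/240
  31/9 799/240 71/18
After step 3:
  313/80 1227/320 457/120
  43/12 747/200 341/96
  2543/720 517/150 5311/1440
  7169/2160 10489/2880 479/135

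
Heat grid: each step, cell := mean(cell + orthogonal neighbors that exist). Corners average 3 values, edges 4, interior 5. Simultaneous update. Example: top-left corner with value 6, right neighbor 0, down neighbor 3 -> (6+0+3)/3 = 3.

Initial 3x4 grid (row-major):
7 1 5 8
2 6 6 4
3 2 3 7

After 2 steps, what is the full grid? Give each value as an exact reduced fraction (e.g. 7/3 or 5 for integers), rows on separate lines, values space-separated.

Answer: 151/36 989/240 1213/240 203/36
407/120 419/100 479/100 1283/240
31/9 103/30 131/30 185/36

Derivation:
After step 1:
  10/3 19/4 5 17/3
  9/2 17/5 24/5 25/4
  7/3 7/2 9/2 14/3
After step 2:
  151/36 989/240 1213/240 203/36
  407/120 419/100 479/100 1283/240
  31/9 103/30 131/30 185/36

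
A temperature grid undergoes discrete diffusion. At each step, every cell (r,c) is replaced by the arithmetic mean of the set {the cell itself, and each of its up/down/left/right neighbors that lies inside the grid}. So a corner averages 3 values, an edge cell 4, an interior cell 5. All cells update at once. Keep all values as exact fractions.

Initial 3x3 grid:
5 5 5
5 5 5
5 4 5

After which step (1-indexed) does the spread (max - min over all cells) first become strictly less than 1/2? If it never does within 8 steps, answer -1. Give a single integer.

Answer: 1

Derivation:
Step 1: max=5, min=14/3, spread=1/3
  -> spread < 1/2 first at step 1
Step 2: max=5, min=1133/240, spread=67/240
Step 3: max=993/200, min=10363/2160, spread=1807/10800
Step 4: max=26639/5400, min=4162037/864000, spread=33401/288000
Step 5: max=2656609/540000, min=37650067/7776000, spread=3025513/38880000
Step 6: max=141244051/28800000, min=15087073133/3110400000, spread=53531/995328
Step 7: max=38088883949/7776000000, min=907087074151/186624000000, spread=450953/11943936
Step 8: max=4564591389481/933120000000, min=54478296439397/11197440000000, spread=3799043/143327232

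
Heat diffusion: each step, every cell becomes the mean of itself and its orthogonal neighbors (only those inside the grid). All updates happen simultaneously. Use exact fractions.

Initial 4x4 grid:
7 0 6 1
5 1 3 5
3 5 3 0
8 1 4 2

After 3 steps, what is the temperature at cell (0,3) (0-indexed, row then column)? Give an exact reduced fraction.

Answer: 2257/720

Derivation:
Step 1: cell (0,3) = 4
Step 2: cell (0,3) = 35/12
Step 3: cell (0,3) = 2257/720
Full grid after step 3:
  2651/720 103/30 463/150 2257/720
  1813/480 6789/2000 6183/2000 6763/2400
  9713/2400 6853/2000 1179/400 6419/2400
  2867/720 274/75 217/75 373/144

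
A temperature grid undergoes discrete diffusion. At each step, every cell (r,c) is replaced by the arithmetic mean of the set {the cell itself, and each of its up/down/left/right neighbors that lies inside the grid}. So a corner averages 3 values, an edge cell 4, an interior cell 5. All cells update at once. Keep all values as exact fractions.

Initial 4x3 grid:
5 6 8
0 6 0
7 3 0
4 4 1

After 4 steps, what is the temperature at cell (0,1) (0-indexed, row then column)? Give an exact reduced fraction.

Step 1: cell (0,1) = 25/4
Step 2: cell (0,1) = 211/48
Step 3: cell (0,1) = 2629/576
Step 4: cell (0,1) = 716491/172800
Full grid after step 4:
  22631/5184 716491/172800 21263/5184
  85567/21600 282089/72000 75517/21600
  27379/7200 14749/4500 66637/21600
  1891/540 139649/43200 2219/810

Answer: 716491/172800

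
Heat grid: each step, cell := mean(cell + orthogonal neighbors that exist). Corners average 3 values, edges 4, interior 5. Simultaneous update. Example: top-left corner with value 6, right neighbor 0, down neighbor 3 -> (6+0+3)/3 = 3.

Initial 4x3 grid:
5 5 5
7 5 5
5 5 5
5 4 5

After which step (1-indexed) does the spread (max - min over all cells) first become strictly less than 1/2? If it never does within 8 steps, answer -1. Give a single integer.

Step 1: max=17/3, min=14/3, spread=1
Step 2: max=331/60, min=1133/240, spread=191/240
Step 3: max=2911/540, min=10363/2160, spread=427/720
Step 4: max=85753/16200, min=633329/129600, spread=1171/2880
  -> spread < 1/2 first at step 4
Step 5: max=2559031/486000, min=38194531/7776000, spread=183331/518400
Step 6: max=152251649/29160000, min=2311610009/466560000, spread=331777/1244160
Step 7: max=4547216783/874800000, min=139323396331/27993600000, spread=9166727/41472000
Step 8: max=543172800719/104976000000, min=8398507364129/1679616000000, spread=779353193/4478976000

Answer: 4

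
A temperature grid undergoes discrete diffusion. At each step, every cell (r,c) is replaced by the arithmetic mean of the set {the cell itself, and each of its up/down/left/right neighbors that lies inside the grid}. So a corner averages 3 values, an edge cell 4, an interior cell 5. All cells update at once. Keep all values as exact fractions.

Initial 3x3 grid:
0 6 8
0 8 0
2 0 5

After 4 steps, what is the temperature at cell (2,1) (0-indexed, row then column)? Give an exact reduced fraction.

Answer: 2464397/864000

Derivation:
Step 1: cell (2,1) = 15/4
Step 2: cell (2,1) = 533/240
Step 3: cell (2,1) = 43351/14400
Step 4: cell (2,1) = 2464397/864000
Full grid after step 4:
  2989/900 1547261/432000 529841/129600
  1209011/432000 102697/30000 3120647/864000
  349091/129600 2464397/864000 110129/32400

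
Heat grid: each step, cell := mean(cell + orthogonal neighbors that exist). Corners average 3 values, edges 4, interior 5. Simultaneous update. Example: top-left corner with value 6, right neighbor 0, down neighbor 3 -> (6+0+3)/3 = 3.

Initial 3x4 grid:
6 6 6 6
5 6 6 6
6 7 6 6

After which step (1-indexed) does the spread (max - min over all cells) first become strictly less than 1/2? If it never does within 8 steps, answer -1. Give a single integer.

Step 1: max=25/4, min=17/3, spread=7/12
Step 2: max=49/8, min=209/36, spread=23/72
  -> spread < 1/2 first at step 2
Step 3: max=1463/240, min=2531/432, spread=32/135
Step 4: max=13103/2160, min=30593/5184, spread=4271/25920
Step 5: max=392393/64800, min=9218687/1555200, spread=39749/311040
Step 6: max=11754041/1944000, min=554796853/93312000, spread=1879423/18662400
Step 7: max=352115117/58320000, min=33359116607/5598720000, spread=3551477/44789760
Step 8: max=42204018131/6998400000, min=2004632074813/335923200000, spread=846431819/13436928000

Answer: 2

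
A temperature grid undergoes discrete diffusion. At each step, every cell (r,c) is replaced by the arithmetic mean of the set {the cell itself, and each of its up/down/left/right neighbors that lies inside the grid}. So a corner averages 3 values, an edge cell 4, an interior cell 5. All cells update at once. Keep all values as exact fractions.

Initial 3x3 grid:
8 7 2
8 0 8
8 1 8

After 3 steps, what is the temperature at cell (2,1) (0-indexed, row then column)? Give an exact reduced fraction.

Step 1: cell (2,1) = 17/4
Step 2: cell (2,1) = 1223/240
Step 3: cell (2,1) = 71881/14400
Full grid after step 3:
  12673/2160 76081/14400 11203/2160
  2483/450 7993/1500 35153/7200
  11833/2160 71881/14400 10843/2160

Answer: 71881/14400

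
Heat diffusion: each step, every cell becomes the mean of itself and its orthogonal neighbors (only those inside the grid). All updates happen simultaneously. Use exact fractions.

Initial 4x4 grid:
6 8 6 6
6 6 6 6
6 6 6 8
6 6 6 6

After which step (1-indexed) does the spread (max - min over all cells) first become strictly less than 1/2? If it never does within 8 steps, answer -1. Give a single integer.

Step 1: max=20/3, min=6, spread=2/3
Step 2: max=391/60, min=6, spread=31/60
Step 3: max=3451/540, min=6, spread=211/540
  -> spread < 1/2 first at step 3
Step 4: max=68543/10800, min=1366/225, spread=119/432
Step 5: max=379517/60000, min=20566/3375, spread=125093/540000
Step 6: max=15362449/2430000, min=275971/45000, spread=92003/486000
Step 7: max=92010857/14580000, min=1868603/303750, spread=2317913/14580000
Step 8: max=13792578757/2187000000, min=2249959357/364500000, spread=58564523/437400000

Answer: 3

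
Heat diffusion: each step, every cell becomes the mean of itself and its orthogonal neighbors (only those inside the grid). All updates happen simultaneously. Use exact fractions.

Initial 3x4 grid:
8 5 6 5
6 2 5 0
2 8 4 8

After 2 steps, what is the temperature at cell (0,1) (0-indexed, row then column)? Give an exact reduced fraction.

Answer: 661/120

Derivation:
Step 1: cell (0,1) = 21/4
Step 2: cell (0,1) = 661/120
Full grid after step 2:
  193/36 661/120 527/120 161/36
  641/120 447/100 123/25 467/120
  83/18 1247/240 353/80 59/12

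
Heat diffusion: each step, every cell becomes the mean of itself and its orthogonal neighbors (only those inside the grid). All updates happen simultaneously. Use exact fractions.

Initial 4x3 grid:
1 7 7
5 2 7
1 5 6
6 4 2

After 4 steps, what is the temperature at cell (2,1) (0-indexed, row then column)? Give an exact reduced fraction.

Answer: 1566461/360000

Derivation:
Step 1: cell (2,1) = 18/5
Step 2: cell (2,1) = 223/50
Step 3: cell (2,1) = 24559/6000
Step 4: cell (2,1) = 1566461/360000
Full grid after step 4:
  549271/129600 4124279/864000 24173/4800
  452743/108000 1599961/360000 5608/1125
  423413/108000 1566461/360000 20387/4500
  517811/129600 3534139/864000 21193/4800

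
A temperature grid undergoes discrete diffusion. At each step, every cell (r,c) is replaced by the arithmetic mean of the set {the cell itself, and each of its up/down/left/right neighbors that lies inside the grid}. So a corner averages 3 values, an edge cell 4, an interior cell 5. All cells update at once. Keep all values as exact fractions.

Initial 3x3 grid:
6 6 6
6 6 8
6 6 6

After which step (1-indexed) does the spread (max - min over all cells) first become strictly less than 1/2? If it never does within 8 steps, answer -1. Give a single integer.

Answer: 3

Derivation:
Step 1: max=20/3, min=6, spread=2/3
Step 2: max=787/120, min=6, spread=67/120
Step 3: max=6917/1080, min=607/100, spread=1807/5400
  -> spread < 1/2 first at step 3
Step 4: max=2749963/432000, min=16561/2700, spread=33401/144000
Step 5: max=24557933/3888000, min=1663391/270000, spread=3025513/19440000
Step 6: max=9796126867/1555200000, min=89155949/14400000, spread=53531/497664
Step 7: max=585904925849/93312000000, min=24119116051/3888000000, spread=450953/5971968
Step 8: max=35101223560603/5598720000000, min=2900368610519/466560000000, spread=3799043/71663616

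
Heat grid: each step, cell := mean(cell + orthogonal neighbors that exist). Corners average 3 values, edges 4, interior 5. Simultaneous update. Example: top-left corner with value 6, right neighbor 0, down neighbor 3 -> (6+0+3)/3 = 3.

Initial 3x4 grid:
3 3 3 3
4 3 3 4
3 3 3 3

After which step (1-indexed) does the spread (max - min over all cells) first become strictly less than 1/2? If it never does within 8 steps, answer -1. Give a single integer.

Answer: 1

Derivation:
Step 1: max=10/3, min=3, spread=1/3
  -> spread < 1/2 first at step 1
Step 2: max=787/240, min=313/100, spread=179/1200
Step 3: max=6917/2160, min=2833/900, spread=589/10800
Step 4: max=2757307/864000, min=1138853/360000, spread=120299/4320000
Step 5: max=164866913/51840000, min=10267723/3240000, spread=116669/10368000
Step 6: max=9882822067/3110400000, min=4110270893/1296000000, spread=90859619/15552000000
Step 7: max=592605719753/186624000000, min=246718028887/77760000000, spread=2412252121/933120000000
Step 8: max=35547945835627/11197440000000, min=14805649510133/4665600000000, spread=71935056539/55987200000000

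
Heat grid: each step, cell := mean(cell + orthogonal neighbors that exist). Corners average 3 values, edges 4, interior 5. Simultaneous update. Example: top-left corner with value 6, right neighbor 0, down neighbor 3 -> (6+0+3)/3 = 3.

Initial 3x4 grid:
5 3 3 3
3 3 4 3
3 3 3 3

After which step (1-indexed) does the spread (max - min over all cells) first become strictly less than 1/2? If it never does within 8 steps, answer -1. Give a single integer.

Step 1: max=11/3, min=3, spread=2/3
Step 2: max=32/9, min=249/80, spread=319/720
  -> spread < 1/2 first at step 2
Step 3: max=7417/2160, min=1127/360, spread=131/432
Step 4: max=54751/16200, min=136151/43200, spread=5911/25920
Step 5: max=12994181/3888000, min=8190979/2592000, spread=56617/311040
Step 6: max=773652829/233280000, min=493703861/155520000, spread=2647763/18662400
Step 7: max=46173291311/13996800000, min=29725057999/9331200000, spread=25371269/223948800
Step 8: max=2759281973749/839808000000, min=1789221142541/559872000000, spread=1207204159/13436928000

Answer: 2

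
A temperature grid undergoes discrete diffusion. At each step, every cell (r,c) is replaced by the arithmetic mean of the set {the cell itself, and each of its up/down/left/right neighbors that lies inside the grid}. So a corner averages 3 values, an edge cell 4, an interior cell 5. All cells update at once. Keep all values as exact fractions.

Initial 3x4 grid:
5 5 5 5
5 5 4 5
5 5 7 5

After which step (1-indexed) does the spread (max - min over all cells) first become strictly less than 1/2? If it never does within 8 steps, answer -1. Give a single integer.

Step 1: max=17/3, min=19/4, spread=11/12
Step 2: max=1297/240, min=29/6, spread=137/240
Step 3: max=5681/1080, min=2359/480, spread=1493/4320
  -> spread < 1/2 first at step 3
Step 4: max=224207/43200, min=23831/4800, spread=152/675
Step 5: max=8010443/1555200, min=107893/21600, spread=242147/1555200
Step 6: max=199154417/38880000, min=10828409/2160000, spread=848611/7776000
Step 7: max=28600529207/5598720000, min=260529469/51840000, spread=92669311/1119744000
Step 8: max=1711585142053/335923200000, min=47001504673/9331200000, spread=781238953/13436928000

Answer: 3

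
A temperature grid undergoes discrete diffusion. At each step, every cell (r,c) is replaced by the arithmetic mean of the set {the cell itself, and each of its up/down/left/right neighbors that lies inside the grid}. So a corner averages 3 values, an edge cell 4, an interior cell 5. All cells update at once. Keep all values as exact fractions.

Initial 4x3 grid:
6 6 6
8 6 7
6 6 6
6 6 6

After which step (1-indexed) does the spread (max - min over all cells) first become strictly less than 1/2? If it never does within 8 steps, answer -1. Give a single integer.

Answer: 3

Derivation:
Step 1: max=20/3, min=6, spread=2/3
Step 2: max=197/30, min=6, spread=17/30
Step 3: max=871/135, min=437/72, spread=413/1080
  -> spread < 1/2 first at step 3
Step 4: max=25831/4050, min=18391/3000, spread=20063/81000
Step 5: max=6194471/972000, min=1991647/324000, spread=21953/97200
Step 6: max=184968677/29160000, min=15010771/2430000, spread=193577/1166400
Step 7: max=11077673443/1749600000, min=1804946953/291600000, spread=9919669/69984000
Step 8: max=663058244387/104976000000, min=13570935469/2187000000, spread=18645347/167961600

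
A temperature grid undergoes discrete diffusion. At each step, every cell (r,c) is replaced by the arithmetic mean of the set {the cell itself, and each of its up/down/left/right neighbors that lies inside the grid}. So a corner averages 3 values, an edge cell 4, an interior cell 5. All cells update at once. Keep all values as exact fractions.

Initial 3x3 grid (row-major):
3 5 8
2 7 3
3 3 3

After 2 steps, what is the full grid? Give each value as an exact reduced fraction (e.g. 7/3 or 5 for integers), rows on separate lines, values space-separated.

Answer: 77/18 221/48 49/9
55/16 91/20 211/48
125/36 41/12 49/12

Derivation:
After step 1:
  10/3 23/4 16/3
  15/4 4 21/4
  8/3 4 3
After step 2:
  77/18 221/48 49/9
  55/16 91/20 211/48
  125/36 41/12 49/12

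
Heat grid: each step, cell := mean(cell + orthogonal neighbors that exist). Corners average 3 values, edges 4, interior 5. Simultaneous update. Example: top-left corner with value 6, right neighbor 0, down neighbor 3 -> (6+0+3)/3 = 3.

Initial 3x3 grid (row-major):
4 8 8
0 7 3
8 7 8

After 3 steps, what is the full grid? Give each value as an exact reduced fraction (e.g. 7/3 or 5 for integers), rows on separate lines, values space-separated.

After step 1:
  4 27/4 19/3
  19/4 5 13/2
  5 15/2 6
After step 2:
  31/6 265/48 235/36
  75/16 61/10 143/24
  23/4 47/8 20/3
After step 3:
  41/8 16787/2880 2593/432
  5209/960 3377/600 9091/1440
  87/16 2927/480 37/6

Answer: 41/8 16787/2880 2593/432
5209/960 3377/600 9091/1440
87/16 2927/480 37/6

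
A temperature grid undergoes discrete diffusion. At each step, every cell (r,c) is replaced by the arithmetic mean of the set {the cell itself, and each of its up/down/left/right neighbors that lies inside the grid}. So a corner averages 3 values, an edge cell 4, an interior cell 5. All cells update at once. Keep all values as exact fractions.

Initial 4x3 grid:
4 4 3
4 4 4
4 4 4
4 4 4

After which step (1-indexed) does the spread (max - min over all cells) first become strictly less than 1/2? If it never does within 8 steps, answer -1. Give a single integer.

Step 1: max=4, min=11/3, spread=1/3
  -> spread < 1/2 first at step 1
Step 2: max=4, min=67/18, spread=5/18
Step 3: max=4, min=823/216, spread=41/216
Step 4: max=4, min=99463/25920, spread=4217/25920
Step 5: max=28721/7200, min=6011651/1555200, spread=38417/311040
Step 6: max=573403/144000, min=362047789/93312000, spread=1903471/18662400
Step 7: max=17164241/4320000, min=21793890911/5598720000, spread=18038617/223948800
Step 8: max=1542273241/388800000, min=1310424617149/335923200000, spread=883978523/13436928000

Answer: 1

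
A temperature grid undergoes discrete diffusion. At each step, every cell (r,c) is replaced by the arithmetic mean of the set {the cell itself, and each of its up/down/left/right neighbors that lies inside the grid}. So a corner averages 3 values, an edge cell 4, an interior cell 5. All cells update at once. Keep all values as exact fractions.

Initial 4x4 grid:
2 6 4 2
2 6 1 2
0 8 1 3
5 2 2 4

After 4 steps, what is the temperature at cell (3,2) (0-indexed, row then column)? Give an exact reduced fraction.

Step 1: cell (3,2) = 9/4
Step 2: cell (3,2) = 25/8
Step 3: cell (3,2) = 3467/1200
Step 4: cell (3,2) = 109061/36000
Full grid after step 4:
  57137/16200 757847/216000 684319/216000 189679/64800
  759317/216000 151481/45000 565573/180000 302687/108000
  142993/43200 602267/180000 8941/3000 33647/12000
  43069/12960 68327/21600 109061/36000 14921/5400

Answer: 109061/36000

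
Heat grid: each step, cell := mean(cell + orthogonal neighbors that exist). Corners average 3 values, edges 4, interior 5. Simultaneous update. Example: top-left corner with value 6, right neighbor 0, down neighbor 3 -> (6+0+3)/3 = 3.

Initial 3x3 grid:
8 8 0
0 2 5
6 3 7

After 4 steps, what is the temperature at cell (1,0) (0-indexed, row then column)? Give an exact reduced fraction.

Answer: 892091/216000

Derivation:
Step 1: cell (1,0) = 4
Step 2: cell (1,0) = 239/60
Step 3: cell (1,0) = 14803/3600
Step 4: cell (1,0) = 892091/216000
Full grid after step 4:
  275471/64800 1833557/432000 136723/32400
  892091/216000 745909/180000 1796557/432000
  29069/7200 585769/144000 7411/1800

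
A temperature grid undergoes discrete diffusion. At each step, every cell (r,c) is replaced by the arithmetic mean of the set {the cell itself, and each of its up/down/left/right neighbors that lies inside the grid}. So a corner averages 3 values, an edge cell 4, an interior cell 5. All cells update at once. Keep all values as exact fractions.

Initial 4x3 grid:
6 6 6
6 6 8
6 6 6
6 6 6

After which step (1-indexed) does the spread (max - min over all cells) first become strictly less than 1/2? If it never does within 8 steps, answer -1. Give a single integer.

Step 1: max=20/3, min=6, spread=2/3
Step 2: max=391/60, min=6, spread=31/60
Step 3: max=3451/540, min=6, spread=211/540
  -> spread < 1/2 first at step 3
Step 4: max=340897/54000, min=5447/900, spread=14077/54000
Step 5: max=3056407/486000, min=327683/54000, spread=5363/24300
Step 6: max=91220809/14580000, min=182869/30000, spread=93859/583200
Step 7: max=5459074481/874800000, min=296936467/48600000, spread=4568723/34992000
Step 8: max=326708435629/52488000000, min=8929618889/1458000000, spread=8387449/83980800

Answer: 3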